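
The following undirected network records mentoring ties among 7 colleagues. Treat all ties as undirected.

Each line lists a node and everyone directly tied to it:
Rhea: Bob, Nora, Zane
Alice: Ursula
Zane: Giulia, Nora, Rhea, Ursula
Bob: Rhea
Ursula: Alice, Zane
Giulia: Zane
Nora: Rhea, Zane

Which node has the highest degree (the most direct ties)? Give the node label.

Degrees — Alice:1, Bob:1, Giulia:1, Nora:2, Rhea:3, Ursula:2, Zane:4.
The maximum is 4, attained only by Zane.

Zane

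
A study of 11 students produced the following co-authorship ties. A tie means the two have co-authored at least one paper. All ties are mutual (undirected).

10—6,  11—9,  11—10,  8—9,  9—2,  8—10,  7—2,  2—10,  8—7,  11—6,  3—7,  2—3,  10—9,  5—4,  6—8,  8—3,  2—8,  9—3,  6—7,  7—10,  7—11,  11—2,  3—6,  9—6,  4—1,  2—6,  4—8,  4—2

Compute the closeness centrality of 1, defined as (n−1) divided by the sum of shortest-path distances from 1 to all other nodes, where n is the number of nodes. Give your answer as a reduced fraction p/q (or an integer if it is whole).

2/5

Distances from 1: 2:2, 3:3, 4:1, 5:2, 6:3, 7:3, 8:2, 9:3, 10:3, 11:3. Sum = 25.
n = 11, so closeness = 10/25 = 2/5.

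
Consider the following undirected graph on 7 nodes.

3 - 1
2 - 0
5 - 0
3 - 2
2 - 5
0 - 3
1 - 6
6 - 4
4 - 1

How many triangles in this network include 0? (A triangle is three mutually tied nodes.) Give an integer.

0's neighbors: 2, 3, and 5.
Neighbor pairs that are themselves tied: 0–2–3; 0–2–5. Each forms one triangle with 0, for 2 in total.

2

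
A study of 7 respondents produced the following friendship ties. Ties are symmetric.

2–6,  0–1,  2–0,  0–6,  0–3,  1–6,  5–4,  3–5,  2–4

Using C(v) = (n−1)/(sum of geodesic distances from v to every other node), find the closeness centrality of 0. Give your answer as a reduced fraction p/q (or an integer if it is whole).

Distances from 0: 1:1, 2:1, 3:1, 4:2, 5:2, 6:1. Sum = 8.
n = 7, so closeness = 6/8 = 3/4.

3/4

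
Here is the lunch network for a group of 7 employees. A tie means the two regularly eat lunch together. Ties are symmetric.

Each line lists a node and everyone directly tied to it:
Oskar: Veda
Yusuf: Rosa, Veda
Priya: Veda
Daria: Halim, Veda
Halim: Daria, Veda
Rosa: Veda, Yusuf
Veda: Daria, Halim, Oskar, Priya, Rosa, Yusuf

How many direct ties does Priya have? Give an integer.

1

Priya is directly tied to Veda. That is 1 neighbor, so the degree of Priya is 1.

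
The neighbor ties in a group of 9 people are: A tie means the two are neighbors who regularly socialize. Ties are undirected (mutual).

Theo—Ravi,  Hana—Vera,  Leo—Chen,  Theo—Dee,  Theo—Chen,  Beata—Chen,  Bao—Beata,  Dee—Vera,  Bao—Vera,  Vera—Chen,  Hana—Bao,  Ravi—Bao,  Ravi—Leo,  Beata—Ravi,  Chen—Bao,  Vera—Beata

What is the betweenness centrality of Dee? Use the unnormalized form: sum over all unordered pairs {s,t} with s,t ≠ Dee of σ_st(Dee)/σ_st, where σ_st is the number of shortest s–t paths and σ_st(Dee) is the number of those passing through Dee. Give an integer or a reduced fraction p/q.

Pairs whose geodesics pass through Dee — Hana–Theo: 1/4; Theo–Vera: 1/2.
All other pairs contribute 0.
Summing the contributions gives betweenness(Dee) = 3/4.

3/4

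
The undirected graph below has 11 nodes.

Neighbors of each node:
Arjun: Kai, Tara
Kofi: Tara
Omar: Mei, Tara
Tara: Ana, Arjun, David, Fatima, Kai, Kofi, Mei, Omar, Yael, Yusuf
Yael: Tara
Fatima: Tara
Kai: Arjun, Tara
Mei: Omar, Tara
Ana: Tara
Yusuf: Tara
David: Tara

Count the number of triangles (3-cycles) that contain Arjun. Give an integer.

1

Arjun's neighbors: Kai and Tara.
Neighbor pairs that are themselves tied: Arjun–Kai–Tara. Each forms one triangle with Arjun, for 1 in total.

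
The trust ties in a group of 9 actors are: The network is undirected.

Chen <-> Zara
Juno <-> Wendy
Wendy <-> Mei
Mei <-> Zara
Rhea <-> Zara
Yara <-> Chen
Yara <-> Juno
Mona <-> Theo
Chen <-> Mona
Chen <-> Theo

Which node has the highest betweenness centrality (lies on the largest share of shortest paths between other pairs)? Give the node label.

Unnormalized betweenness of each node: Chen:31/2, Juno:3, Mei:9/2, Mona:0, Rhea:0, Theo:0, Wendy:5/2, Yara:11/2, Zara:12.
Chen has the largest value, 31/2, making it the main broker — the node through which the most shortest paths run.

Chen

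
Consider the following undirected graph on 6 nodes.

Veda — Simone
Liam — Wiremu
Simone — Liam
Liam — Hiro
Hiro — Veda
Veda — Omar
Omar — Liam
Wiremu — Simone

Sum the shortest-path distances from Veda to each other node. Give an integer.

Distances from Veda: Hiro:1, Liam:2, Omar:1, Simone:1, Wiremu:2.
Sum = 1 + 2 + 1 + 1 + 2 = 7.

7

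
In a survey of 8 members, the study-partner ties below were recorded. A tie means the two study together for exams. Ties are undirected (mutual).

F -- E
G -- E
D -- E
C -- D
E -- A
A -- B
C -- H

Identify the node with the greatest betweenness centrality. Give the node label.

Unnormalized betweenness of each node: A:6, B:0, C:6, D:10, E:17, F:0, G:0, H:0.
E has the largest value, 17, making it the main broker — the node through which the most shortest paths run.

E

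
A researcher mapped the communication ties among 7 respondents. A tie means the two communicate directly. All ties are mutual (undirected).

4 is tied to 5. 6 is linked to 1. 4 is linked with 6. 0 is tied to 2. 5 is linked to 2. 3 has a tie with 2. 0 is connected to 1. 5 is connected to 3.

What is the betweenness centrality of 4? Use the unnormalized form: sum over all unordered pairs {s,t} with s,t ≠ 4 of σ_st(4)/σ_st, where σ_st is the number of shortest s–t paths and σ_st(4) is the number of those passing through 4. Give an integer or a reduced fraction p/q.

Pairs whose geodesics pass through 4 — 6–5: 1; 6–3: 1; 6–2: 1/2; 5–1: 1/2.
All other pairs contribute 0.
Summing the contributions gives betweenness(4) = 3.

3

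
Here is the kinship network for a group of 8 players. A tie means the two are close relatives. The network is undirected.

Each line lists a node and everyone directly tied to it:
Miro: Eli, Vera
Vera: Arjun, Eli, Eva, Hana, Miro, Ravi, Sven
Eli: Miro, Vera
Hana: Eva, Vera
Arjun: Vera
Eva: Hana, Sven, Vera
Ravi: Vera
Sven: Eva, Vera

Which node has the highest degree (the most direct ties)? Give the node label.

Degrees — Arjun:1, Eli:2, Eva:3, Hana:2, Miro:2, Ravi:1, Sven:2, Vera:7.
The maximum is 7, attained only by Vera.

Vera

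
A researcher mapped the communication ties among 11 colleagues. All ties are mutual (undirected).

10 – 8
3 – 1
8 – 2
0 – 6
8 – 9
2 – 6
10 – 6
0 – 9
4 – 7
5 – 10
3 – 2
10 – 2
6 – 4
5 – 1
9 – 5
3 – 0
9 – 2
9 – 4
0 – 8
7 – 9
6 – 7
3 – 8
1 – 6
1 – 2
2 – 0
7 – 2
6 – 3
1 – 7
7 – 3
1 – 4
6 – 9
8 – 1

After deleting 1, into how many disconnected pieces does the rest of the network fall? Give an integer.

1's neighbors (2, 3, 4, 5, 6, 7, and 8) remain reachable from one another through other ties, so the rest of the network stays in one piece.

1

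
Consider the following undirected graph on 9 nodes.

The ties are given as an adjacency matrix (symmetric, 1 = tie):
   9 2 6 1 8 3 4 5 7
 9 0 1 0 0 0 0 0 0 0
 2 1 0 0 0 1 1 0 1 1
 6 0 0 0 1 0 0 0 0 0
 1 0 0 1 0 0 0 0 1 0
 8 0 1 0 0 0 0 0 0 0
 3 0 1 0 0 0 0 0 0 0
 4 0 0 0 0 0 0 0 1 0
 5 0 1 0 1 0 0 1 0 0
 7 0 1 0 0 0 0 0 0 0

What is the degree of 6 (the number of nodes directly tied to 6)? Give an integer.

1

6 is directly tied to 1. That is 1 neighbor, so the degree of 6 is 1.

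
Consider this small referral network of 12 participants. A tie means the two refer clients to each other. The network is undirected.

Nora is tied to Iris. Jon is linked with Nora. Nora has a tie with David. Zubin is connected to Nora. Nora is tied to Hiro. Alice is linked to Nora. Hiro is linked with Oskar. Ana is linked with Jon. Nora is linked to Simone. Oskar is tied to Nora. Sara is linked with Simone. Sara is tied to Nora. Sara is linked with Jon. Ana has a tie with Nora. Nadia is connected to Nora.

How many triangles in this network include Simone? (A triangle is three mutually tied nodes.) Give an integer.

1

Simone's neighbors: Nora and Sara.
Neighbor pairs that are themselves tied: Simone–Nora–Sara. Each forms one triangle with Simone, for 1 in total.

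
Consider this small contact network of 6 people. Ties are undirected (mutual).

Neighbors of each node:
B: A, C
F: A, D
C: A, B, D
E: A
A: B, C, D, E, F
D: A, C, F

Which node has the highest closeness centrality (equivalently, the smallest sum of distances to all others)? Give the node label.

Farness (sum of distances to all others) for each node — A:5, B:8, C:7, D:7, E:9, F:8.
The smallest farness is 5, for A, so A has the highest closeness.

A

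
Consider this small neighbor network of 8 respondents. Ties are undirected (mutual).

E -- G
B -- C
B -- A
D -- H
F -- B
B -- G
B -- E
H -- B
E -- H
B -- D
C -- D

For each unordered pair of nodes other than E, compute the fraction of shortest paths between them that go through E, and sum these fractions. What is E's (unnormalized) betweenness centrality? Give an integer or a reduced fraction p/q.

1/2

Pairs whose geodesics pass through E — H–G: 1/2.
All other pairs contribute 0.
Summing the contributions gives betweenness(E) = 1/2.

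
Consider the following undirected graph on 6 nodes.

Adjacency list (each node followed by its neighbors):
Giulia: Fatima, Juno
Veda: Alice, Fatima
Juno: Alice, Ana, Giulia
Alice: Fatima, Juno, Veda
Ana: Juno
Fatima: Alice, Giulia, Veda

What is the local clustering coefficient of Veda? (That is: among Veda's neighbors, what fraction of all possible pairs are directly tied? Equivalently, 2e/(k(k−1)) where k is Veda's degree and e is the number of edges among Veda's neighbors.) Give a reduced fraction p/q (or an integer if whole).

1

Veda's neighbors: Alice and Fatima (k = 2).
Possible neighbor pairs: C(2,2) = 1. Edges among them: Alice–Fatima → e = 1.
Clustering(Veda) = 1/1.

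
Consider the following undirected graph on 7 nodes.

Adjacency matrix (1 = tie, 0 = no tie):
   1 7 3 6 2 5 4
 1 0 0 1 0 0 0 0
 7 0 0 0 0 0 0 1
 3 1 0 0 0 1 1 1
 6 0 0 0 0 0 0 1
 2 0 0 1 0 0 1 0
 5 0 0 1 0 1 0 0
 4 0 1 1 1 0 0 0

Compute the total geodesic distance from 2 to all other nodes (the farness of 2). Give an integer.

12

Distances from 2: 1:2, 3:1, 4:2, 5:1, 6:3, 7:3.
Sum = 2 + 1 + 2 + 1 + 3 + 3 = 12.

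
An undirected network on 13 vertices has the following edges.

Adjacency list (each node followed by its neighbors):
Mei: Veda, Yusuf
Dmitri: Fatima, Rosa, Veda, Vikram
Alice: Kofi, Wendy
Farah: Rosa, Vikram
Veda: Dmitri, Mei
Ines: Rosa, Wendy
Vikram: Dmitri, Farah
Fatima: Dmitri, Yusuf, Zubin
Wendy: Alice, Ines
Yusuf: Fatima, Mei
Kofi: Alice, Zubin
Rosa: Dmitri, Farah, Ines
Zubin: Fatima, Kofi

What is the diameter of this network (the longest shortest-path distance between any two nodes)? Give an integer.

Eccentricity of each node (its greatest distance to any other): Alice:5, Dmitri:4, Farah:5, Fatima:4, Ines:4, Kofi:5, Mei:5, Rosa:4, Veda:5, Vikram:5, Wendy:5, Yusuf:5, Zubin:4.
The maximum eccentricity is 5, realized for instance by the pair Alice–Mei via Alice – Kofi – Zubin – Fatima – Yusuf – Mei. So the diameter is 5.

5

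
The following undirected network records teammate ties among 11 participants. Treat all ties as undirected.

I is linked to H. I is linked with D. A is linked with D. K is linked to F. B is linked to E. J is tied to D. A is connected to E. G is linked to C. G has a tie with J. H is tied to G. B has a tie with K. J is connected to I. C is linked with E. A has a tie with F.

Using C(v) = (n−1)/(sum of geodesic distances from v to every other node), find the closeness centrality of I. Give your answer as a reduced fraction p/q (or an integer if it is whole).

5/12

Distances from I: A:2, B:4, C:3, D:1, E:3, F:3, G:2, H:1, J:1, K:4. Sum = 24.
n = 11, so closeness = 10/24 = 5/12.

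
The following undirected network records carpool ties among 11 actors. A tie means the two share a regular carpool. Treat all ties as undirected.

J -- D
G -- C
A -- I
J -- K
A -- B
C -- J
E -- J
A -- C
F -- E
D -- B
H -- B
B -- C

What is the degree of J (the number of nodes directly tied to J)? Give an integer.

4

J is directly tied to C, D, E, and K. That is 4 neighbors, so the degree of J is 4.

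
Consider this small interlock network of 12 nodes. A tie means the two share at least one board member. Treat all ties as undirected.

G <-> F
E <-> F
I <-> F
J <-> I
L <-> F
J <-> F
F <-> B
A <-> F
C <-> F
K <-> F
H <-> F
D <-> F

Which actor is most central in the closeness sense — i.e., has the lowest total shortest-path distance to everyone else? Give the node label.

Farness (sum of distances to all others) for each node — A:21, B:21, C:21, D:21, E:21, F:11, G:21, H:21, I:20, J:20, K:21, L:21.
The smallest farness is 11, for F, so F has the highest closeness.

F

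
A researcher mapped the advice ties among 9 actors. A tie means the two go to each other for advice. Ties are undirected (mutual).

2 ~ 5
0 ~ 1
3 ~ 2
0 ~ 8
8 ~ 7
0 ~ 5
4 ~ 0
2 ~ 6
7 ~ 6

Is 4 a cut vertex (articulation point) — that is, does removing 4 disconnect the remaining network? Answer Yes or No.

Even without 4, every remaining node can still reach every other (the residual graph is connected), so 4 is not a cut vertex.

No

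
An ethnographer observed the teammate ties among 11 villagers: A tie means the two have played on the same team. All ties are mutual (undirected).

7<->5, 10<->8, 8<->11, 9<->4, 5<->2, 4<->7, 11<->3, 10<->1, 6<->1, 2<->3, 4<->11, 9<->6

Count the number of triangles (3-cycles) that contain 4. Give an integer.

0

4's neighbors are 7, 9, and 11, but none of them are tied to each other, so no triangle contains 4.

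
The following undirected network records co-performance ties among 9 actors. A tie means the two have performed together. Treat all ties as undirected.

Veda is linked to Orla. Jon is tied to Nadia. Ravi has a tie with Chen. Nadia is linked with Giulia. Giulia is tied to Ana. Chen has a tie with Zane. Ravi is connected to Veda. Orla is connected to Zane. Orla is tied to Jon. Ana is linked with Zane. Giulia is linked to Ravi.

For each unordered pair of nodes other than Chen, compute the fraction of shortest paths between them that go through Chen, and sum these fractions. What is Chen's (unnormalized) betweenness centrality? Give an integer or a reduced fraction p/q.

Pairs whose geodesics pass through Chen — Ravi–Zane: 1.
All other pairs contribute 0.
Summing the contributions gives betweenness(Chen) = 1.

1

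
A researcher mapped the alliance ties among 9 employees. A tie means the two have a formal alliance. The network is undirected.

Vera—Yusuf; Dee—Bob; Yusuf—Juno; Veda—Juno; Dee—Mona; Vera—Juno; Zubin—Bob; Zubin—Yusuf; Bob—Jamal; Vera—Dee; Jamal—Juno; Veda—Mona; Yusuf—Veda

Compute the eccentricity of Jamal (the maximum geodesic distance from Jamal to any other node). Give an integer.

3

Distances from Jamal: Bob:1, Dee:2, Juno:1, Mona:3, Veda:2, Vera:2, Yusuf:2, Zubin:2.
The largest is 3 (to Mona), so the eccentricity of Jamal is 3.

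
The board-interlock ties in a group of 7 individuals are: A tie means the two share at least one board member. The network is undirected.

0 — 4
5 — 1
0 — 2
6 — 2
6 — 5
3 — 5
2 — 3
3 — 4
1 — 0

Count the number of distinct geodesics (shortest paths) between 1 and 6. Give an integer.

The shortest distance is 2, and the only length-2 path is 1–5–6. So there is exactly 1 shortest path.

1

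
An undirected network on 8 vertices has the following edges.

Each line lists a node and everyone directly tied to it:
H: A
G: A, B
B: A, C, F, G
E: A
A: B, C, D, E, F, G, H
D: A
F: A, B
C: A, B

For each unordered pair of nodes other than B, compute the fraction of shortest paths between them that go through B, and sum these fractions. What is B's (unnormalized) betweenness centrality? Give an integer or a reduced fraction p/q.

3/2

Pairs whose geodesics pass through B — G–C: 1/2; G–F: 1/2; C–F: 1/2.
All other pairs contribute 0.
Summing the contributions gives betweenness(B) = 3/2.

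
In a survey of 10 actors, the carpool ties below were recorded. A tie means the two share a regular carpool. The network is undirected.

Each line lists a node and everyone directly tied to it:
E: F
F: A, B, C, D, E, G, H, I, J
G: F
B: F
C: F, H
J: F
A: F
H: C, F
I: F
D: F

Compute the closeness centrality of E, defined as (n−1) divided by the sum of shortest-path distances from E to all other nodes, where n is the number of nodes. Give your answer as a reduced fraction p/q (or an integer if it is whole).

Distances from E: A:2, B:2, C:2, D:2, F:1, G:2, H:2, I:2, J:2. Sum = 17.
n = 10, so closeness = 9/17.

9/17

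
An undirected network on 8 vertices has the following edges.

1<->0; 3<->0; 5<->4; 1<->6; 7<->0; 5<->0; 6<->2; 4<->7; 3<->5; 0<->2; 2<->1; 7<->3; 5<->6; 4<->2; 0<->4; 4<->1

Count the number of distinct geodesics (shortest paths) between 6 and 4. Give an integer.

The shortest distance is 2. The length-2 paths are: 6–1–4; 6–2–4; 6–5–4.
That gives 3 distinct shortest paths.

3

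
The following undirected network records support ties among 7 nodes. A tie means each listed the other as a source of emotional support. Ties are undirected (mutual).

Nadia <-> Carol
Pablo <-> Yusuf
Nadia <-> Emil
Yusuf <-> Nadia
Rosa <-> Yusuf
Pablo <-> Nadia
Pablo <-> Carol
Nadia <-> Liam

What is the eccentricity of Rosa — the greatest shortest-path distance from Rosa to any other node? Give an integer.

3

Distances from Rosa: Carol:3, Emil:3, Liam:3, Nadia:2, Pablo:2, Yusuf:1.
The largest is 3 (to Liam, Carol, and Emil), so the eccentricity of Rosa is 3.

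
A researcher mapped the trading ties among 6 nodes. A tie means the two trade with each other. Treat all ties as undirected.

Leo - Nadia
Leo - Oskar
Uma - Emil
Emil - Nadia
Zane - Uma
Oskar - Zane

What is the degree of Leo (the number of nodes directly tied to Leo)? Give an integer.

2

Leo is directly tied to Nadia and Oskar. That is 2 neighbors, so the degree of Leo is 2.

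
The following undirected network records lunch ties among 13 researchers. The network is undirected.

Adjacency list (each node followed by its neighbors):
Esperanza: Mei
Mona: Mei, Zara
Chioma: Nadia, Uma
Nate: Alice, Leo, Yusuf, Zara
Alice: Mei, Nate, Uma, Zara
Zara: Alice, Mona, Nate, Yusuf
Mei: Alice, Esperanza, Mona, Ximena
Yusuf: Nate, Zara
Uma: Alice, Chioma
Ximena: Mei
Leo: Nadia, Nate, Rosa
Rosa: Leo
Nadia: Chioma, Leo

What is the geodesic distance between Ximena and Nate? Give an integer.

One shortest route is Ximena – Mei – Alice – Nate, which uses 3 edges, and at distance 2 from Ximena we only reach {Alice, Esperanza, Mona}, which does not include Nate. So d(Ximena,Nate) = 3.

3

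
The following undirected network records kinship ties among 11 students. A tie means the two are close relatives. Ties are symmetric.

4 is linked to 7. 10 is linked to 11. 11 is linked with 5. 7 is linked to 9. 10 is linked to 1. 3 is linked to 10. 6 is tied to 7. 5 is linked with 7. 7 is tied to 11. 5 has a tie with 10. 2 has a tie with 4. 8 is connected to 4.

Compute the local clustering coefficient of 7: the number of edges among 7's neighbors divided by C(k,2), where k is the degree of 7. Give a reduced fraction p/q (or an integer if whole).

1/10

7's neighbors: 4, 5, 6, 9, and 11 (k = 5).
Possible neighbor pairs: C(5,2) = 10. Edges among them: 5–11 → e = 1.
Clustering(7) = 1/10.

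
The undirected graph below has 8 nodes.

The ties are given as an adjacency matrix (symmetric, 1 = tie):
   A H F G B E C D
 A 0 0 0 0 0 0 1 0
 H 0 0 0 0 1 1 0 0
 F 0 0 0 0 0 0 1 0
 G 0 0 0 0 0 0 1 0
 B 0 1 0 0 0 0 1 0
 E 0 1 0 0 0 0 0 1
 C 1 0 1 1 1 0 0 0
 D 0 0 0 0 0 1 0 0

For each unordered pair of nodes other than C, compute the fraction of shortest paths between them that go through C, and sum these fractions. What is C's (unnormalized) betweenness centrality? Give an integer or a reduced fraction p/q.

Pairs whose geodesics pass through C — A–H: 1; A–F: 1; A–G: 1; A–B: 1; A–E: 1; A–D: 1; H–F: 1; H–G: 1; F–G: 1; F–B: 1; F–E: 1; F–D: 1; G–B: 1; G–E: 1 … (+1 more pairs).
All other pairs contribute 0.
Summing the contributions gives betweenness(C) = 15.

15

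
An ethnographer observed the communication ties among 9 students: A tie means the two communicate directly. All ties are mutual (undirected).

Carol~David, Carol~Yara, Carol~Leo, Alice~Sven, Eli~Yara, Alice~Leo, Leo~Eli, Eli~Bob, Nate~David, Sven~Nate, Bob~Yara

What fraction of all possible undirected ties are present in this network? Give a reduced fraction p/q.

11/36

There are 11 edges and 9 nodes, so the maximum possible is C(9,2) = 36.
Density = 11/36.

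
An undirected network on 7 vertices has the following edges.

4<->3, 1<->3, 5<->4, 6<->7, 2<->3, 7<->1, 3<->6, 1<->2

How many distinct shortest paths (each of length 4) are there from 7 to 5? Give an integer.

The shortest distance is 4. The length-4 paths are: 7–6–3–4–5; 7–1–3–4–5.
That gives 2 distinct shortest paths.

2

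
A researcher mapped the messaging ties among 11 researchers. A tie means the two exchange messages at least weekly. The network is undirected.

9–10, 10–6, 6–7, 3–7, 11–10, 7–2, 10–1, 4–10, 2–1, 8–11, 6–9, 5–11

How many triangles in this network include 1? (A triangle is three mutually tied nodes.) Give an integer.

0

1's neighbors are 2 and 10, but none of them are tied to each other, so no triangle contains 1.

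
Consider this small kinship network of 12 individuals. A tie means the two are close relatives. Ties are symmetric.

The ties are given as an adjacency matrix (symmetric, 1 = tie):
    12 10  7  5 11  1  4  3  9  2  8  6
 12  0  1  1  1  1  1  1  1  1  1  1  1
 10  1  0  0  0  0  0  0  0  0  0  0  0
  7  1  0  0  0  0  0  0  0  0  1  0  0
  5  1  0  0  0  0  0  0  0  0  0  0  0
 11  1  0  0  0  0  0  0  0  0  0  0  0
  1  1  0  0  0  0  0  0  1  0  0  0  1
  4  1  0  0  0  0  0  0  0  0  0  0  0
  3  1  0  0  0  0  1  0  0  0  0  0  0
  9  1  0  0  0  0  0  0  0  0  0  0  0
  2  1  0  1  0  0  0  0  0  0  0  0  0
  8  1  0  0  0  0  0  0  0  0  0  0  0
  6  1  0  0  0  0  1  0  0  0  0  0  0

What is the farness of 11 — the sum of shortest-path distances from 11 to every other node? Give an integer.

21

Distances from 11: 1:2, 2:2, 3:2, 4:2, 5:2, 6:2, 7:2, 8:2, 9:2, 10:2, 12:1.
Sum = 2 + 2 + 2 + 2 + 2 + 2 + 2 + 2 + 2 + 2 + 1 = 21.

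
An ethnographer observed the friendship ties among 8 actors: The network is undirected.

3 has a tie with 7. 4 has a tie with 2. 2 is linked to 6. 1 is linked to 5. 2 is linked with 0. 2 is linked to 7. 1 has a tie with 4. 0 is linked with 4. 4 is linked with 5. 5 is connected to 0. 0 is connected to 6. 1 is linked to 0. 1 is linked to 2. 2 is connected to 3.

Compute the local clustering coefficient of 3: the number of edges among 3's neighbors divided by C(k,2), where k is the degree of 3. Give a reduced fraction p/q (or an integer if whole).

3's neighbors: 2 and 7 (k = 2).
Possible neighbor pairs: C(2,2) = 1. Edges among them: 2–7 → e = 1.
Clustering(3) = 1/1.

1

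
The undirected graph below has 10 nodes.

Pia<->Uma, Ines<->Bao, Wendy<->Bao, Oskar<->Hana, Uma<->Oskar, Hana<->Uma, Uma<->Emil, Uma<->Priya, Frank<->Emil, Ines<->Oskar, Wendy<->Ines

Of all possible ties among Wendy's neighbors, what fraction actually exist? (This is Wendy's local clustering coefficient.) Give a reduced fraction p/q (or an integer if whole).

1

Wendy's neighbors: Bao and Ines (k = 2).
Possible neighbor pairs: C(2,2) = 1. Edges among them: Bao–Ines → e = 1.
Clustering(Wendy) = 1/1.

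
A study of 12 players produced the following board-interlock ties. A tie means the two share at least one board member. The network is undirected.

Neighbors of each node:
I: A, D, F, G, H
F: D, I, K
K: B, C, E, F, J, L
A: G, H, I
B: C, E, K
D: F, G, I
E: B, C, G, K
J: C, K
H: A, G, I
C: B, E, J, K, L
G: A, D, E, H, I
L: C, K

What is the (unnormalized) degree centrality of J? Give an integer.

2

J is directly tied to C and K. That is 2 neighbors, so the degree of J is 2.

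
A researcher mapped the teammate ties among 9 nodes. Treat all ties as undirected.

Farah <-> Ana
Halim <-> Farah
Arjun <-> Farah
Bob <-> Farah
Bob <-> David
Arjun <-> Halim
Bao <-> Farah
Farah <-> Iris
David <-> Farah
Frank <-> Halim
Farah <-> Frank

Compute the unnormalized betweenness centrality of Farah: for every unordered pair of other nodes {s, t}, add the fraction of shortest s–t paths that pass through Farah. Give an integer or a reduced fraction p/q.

49/2

Pairs whose geodesics pass through Farah — Frank–Iris: 1; Frank–Bao: 1; Frank–Arjun: 1/2; Frank–Ana: 1; Frank–Bob: 1; Frank–David: 1; Iris–Bao: 1; Iris–Arjun: 1; Iris–Halim: 1; Iris–Ana: 1; Iris–Bob: 1; Iris–David: 1; Bao–Arjun: 1; Bao–Halim: 1 … (+11 more pairs).
All other pairs contribute 0.
Summing the contributions gives betweenness(Farah) = 49/2.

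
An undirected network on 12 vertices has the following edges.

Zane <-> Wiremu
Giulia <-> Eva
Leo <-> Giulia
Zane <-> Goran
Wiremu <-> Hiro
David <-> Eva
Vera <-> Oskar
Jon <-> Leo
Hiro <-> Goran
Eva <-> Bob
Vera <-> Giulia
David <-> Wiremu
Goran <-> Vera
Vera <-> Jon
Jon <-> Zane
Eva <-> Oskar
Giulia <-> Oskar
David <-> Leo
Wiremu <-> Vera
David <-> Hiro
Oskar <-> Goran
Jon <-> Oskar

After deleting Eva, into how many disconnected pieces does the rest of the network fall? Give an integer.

2

Without Eva, the remaining ties split the others into: {David, Giulia, Goran, Hiro, Jon, Leo, Oskar, Vera, Wiremu, Zane}; {Bob}.
That's 2 separate components.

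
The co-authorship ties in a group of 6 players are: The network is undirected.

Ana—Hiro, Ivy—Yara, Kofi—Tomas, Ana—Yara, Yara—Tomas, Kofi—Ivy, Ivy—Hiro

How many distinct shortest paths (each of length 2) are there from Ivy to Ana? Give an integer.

2

The shortest distance is 2. The length-2 paths are: Ivy–Yara–Ana; Ivy–Hiro–Ana.
That gives 2 distinct shortest paths.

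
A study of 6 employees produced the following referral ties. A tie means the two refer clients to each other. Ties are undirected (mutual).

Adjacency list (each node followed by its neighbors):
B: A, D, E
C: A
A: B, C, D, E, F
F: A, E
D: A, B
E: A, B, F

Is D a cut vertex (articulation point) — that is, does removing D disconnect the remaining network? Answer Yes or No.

Even without D, every remaining node can still reach every other (the residual graph is connected), so D is not a cut vertex.

No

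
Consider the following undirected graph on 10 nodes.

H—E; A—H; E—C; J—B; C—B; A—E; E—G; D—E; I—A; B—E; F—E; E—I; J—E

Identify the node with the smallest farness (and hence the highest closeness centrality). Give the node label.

E

Farness (sum of distances to all others) for each node — A:15, B:15, C:16, D:17, E:9, F:17, G:17, H:16, I:16, J:16.
The smallest farness is 9, for E, so E has the highest closeness.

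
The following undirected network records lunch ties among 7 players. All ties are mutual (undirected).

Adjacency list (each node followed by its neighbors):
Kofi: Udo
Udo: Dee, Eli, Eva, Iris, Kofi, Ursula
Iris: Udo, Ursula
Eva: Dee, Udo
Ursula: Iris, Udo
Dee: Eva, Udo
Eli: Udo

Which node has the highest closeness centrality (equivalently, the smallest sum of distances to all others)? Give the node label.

Farness (sum of distances to all others) for each node — Dee:10, Eli:11, Eva:10, Iris:10, Kofi:11, Udo:6, Ursula:10.
The smallest farness is 6, for Udo, so Udo has the highest closeness.

Udo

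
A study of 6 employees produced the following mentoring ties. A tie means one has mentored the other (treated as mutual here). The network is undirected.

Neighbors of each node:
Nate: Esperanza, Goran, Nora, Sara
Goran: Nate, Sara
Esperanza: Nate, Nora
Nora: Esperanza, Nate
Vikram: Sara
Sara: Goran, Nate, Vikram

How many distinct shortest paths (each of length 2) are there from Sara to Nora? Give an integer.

The shortest distance is 2, and the only length-2 path is Sara–Nate–Nora. So there is exactly 1 shortest path.

1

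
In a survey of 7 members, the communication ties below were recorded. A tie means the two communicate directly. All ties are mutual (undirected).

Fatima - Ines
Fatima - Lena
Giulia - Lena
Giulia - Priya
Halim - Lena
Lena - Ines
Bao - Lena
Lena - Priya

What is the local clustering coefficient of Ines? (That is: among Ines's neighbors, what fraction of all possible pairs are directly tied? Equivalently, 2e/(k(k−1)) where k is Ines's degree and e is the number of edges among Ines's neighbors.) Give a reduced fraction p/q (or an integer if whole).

1

Ines's neighbors: Fatima and Lena (k = 2).
Possible neighbor pairs: C(2,2) = 1. Edges among them: Fatima–Lena → e = 1.
Clustering(Ines) = 1/1.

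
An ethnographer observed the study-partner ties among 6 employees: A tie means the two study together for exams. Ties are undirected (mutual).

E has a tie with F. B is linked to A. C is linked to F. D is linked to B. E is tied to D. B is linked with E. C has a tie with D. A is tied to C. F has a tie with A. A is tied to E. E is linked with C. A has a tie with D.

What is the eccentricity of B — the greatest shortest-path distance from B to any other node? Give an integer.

Distances from B: A:1, C:2, D:1, E:1, F:2.
The largest is 2 (to C and F), so the eccentricity of B is 2.

2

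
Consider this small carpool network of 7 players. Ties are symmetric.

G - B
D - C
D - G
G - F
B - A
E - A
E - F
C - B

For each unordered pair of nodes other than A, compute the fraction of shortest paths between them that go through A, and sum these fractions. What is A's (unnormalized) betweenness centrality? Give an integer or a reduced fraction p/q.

Pairs whose geodesics pass through A — B–E: 1; E–C: 1.
All other pairs contribute 0.
Summing the contributions gives betweenness(A) = 2.

2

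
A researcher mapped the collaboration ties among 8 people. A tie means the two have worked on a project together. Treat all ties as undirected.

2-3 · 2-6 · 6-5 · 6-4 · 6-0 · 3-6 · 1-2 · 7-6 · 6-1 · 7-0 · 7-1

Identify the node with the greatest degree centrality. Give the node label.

Degrees — 0:2, 1:3, 2:3, 3:2, 4:1, 5:1, 6:7, 7:3.
The maximum is 7, attained only by 6.

6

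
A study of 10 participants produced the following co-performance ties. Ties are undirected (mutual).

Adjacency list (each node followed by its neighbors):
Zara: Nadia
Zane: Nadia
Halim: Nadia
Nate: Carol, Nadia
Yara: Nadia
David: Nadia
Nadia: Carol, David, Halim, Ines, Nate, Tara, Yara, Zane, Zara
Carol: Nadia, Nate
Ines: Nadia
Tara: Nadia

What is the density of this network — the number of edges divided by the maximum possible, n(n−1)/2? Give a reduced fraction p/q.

2/9

There are 10 edges and 10 nodes, so the maximum possible is C(10,2) = 45.
Density = 10/45 = 2/9.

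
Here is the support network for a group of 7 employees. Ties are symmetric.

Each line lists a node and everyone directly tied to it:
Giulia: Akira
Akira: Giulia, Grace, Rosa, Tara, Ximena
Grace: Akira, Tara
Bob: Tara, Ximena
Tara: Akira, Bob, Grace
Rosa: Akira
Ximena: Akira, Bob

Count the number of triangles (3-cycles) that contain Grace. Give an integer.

1

Grace's neighbors: Akira and Tara.
Neighbor pairs that are themselves tied: Grace–Akira–Tara. Each forms one triangle with Grace, for 1 in total.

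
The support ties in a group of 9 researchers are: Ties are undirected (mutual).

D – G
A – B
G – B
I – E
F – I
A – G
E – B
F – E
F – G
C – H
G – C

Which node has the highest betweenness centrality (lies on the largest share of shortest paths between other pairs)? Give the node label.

G

Unnormalized betweenness of each node: A:0, B:7/2, C:7, D:0, E:2, F:13/2, G:19, H:0, I:0.
G has the largest value, 19, making it the main broker — the node through which the most shortest paths run.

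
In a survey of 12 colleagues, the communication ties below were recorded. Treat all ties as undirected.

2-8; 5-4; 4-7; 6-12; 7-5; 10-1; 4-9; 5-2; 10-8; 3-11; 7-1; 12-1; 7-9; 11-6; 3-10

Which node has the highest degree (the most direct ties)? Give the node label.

7

Degrees — 1:3, 2:2, 3:2, 4:3, 5:3, 6:2, 7:4, 8:2, 9:2, 10:3, 11:2, 12:2.
The maximum is 4, attained only by 7.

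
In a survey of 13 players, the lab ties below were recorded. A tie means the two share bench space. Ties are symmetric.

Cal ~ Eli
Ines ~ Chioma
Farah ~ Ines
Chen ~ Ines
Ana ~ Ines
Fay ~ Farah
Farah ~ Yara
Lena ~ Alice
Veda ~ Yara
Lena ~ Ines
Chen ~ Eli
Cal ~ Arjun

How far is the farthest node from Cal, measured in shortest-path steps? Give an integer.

Distances from Cal: Alice:5, Ana:4, Arjun:1, Chen:2, Chioma:4, Eli:1, Farah:4, Fay:5, Ines:3, Lena:4, Veda:6, Yara:5.
The largest is 6 (to Veda), so the eccentricity of Cal is 6.

6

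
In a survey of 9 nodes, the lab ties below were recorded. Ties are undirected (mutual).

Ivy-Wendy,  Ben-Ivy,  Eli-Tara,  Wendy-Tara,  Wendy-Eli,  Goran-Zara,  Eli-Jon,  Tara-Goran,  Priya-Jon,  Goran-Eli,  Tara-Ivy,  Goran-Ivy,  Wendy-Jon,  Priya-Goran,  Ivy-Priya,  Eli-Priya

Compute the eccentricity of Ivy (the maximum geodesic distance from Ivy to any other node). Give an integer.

2

Distances from Ivy: Ben:1, Eli:2, Goran:1, Jon:2, Priya:1, Tara:1, Wendy:1, Zara:2.
The largest is 2 (to Eli, Zara, and Jon), so the eccentricity of Ivy is 2.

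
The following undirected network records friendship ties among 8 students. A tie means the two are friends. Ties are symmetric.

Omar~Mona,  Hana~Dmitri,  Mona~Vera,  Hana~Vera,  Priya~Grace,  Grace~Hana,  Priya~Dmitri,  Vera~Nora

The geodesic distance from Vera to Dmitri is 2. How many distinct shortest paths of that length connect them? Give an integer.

1

The shortest distance is 2, and the only length-2 path is Vera–Hana–Dmitri. So there is exactly 1 shortest path.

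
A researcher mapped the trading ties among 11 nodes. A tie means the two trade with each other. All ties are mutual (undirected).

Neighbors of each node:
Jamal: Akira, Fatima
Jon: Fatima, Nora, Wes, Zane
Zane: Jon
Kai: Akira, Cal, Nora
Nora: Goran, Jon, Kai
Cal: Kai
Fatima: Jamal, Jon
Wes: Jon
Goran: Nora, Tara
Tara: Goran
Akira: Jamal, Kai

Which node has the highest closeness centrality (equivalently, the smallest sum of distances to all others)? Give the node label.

Nora

Farness (sum of distances to all others) for each node — Akira:26, Cal:30, Fatima:24, Goran:25, Jamal:27, Jon:19, Kai:21, Nora:18, Tara:34, Wes:28, Zane:28.
The smallest farness is 18, for Nora, so Nora has the highest closeness.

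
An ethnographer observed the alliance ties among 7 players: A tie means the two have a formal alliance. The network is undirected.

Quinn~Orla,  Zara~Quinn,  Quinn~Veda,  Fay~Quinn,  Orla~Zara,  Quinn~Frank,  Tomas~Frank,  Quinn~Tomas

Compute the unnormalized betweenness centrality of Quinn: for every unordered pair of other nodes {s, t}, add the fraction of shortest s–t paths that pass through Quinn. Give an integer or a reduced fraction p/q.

13

Pairs whose geodesics pass through Quinn — Orla–Veda: 1; Orla–Fay: 1; Orla–Frank: 1; Orla–Tomas: 1; Veda–Fay: 1; Veda–Frank: 1; Veda–Zara: 1; Veda–Tomas: 1; Fay–Frank: 1; Fay–Zara: 1; Fay–Tomas: 1; Frank–Zara: 1; Zara–Tomas: 1.
All other pairs contribute 0.
Summing the contributions gives betweenness(Quinn) = 13.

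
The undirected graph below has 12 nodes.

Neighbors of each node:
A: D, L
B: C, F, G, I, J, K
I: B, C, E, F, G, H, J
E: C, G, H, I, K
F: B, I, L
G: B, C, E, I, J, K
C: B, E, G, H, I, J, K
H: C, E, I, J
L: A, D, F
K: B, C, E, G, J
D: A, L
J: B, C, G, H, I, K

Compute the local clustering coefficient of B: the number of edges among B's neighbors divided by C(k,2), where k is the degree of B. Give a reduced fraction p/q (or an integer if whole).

B's neighbors: C, F, G, I, J, and K (k = 6).
Possible neighbor pairs: C(6,2) = 15. Edges among them: C–G, C–I, C–J, C–K, F–I, G–I, G–J, G–K, I–J, J–K → e = 10.
Clustering(B) = 10/15 = 2/3.

2/3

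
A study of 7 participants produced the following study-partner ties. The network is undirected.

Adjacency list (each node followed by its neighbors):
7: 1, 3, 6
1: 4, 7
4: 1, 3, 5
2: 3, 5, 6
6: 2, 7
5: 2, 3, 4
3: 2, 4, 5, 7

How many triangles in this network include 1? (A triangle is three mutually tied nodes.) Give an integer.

1's neighbors are 4 and 7, but none of them are tied to each other, so no triangle contains 1.

0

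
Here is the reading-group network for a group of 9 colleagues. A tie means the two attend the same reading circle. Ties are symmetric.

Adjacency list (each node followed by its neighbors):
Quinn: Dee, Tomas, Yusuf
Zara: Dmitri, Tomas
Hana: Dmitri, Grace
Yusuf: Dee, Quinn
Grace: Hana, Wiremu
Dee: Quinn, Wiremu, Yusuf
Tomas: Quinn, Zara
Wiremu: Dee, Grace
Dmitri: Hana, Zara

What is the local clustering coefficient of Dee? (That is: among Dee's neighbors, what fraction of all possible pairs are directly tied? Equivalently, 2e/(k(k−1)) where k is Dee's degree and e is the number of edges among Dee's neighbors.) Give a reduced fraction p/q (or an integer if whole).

1/3

Dee's neighbors: Quinn, Wiremu, and Yusuf (k = 3).
Possible neighbor pairs: C(3,2) = 3. Edges among them: Quinn–Yusuf → e = 1.
Clustering(Dee) = 1/3.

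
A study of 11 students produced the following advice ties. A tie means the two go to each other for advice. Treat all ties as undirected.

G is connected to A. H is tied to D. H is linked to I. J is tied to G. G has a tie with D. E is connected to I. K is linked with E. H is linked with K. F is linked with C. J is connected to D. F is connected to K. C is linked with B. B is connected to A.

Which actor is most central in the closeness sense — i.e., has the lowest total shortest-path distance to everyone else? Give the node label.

H

Farness (sum of distances to all others) for each node — A:27, B:28, C:27, D:22, E:29, F:25, G:24, H:21, I:28, J:27, K:22.
The smallest farness is 21, for H, so H has the highest closeness.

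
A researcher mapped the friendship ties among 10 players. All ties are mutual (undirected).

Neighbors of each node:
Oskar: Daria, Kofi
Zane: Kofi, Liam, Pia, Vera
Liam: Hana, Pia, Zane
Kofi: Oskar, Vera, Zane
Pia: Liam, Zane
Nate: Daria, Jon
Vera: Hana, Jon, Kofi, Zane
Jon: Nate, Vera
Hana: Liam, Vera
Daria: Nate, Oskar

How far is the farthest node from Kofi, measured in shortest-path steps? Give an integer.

Distances from Kofi: Daria:2, Hana:2, Jon:2, Liam:2, Nate:3, Oskar:1, Pia:2, Vera:1, Zane:1.
The largest is 3 (to Nate), so the eccentricity of Kofi is 3.

3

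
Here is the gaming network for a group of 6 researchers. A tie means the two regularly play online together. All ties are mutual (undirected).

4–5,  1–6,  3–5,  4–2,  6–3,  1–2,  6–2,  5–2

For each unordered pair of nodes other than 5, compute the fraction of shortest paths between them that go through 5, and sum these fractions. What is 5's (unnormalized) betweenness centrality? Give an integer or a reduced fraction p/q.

Pairs whose geodesics pass through 5 — 2–3: 1/2; 3–4: 1.
All other pairs contribute 0.
Summing the contributions gives betweenness(5) = 3/2.

3/2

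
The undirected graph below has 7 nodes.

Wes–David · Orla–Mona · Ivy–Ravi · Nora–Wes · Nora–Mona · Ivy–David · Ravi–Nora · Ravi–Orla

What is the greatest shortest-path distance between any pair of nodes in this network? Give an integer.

Eccentricity of each node (its greatest distance to any other): David:3, Ivy:3, Mona:3, Nora:2, Orla:3, Ravi:2, Wes:3.
The maximum eccentricity is 3, realized for instance by the pair Orla–Wes via Orla – Mona – Nora – Wes. So the diameter is 3.

3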